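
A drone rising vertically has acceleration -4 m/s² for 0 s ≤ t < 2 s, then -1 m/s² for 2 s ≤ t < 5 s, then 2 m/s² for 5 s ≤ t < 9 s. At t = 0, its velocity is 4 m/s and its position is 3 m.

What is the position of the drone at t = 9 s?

On each constant-a segment, Δv = aΔt and Δx = v₀Δt + ½aΔt²; chain segment to segment.
0–2 s: v starts 4 m/s; Δx = 4·2 + ½·-4·2² = 0 m; v ends -4 m/s.
2–5 s: v starts -4 m/s; Δx = -4·3 + ½·-1·3² = -16.5 m; v ends -7 m/s.
5–9 s: v starts -7 m/s; Δx = -7·4 + ½·2·4² = -12 m; v ends 1 m/s.
x(9) = 3 + Σ Δx = -25.5 m.

-25.5 m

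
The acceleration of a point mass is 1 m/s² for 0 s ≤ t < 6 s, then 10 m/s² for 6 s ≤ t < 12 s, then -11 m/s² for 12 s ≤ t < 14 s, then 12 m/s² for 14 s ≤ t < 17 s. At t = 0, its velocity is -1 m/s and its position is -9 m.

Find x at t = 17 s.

504 m

On each constant-a segment, Δv = aΔt and Δx = v₀Δt + ½aΔt²; chain segment to segment.
0–6 s: v starts -1 m/s; Δx = -1·6 + ½·1·6² = 12 m; v ends 5 m/s.
6–12 s: v starts 5 m/s; Δx = 5·6 + ½·10·6² = 210 m; v ends 65 m/s.
12–14 s: v starts 65 m/s; Δx = 65·2 + ½·-11·2² = 108 m; v ends 43 m/s.
14–17 s: v starts 43 m/s; Δx = 43·3 + ½·12·3² = 183 m; v ends 79 m/s.
x(17) = -9 + Σ Δx = 504 m.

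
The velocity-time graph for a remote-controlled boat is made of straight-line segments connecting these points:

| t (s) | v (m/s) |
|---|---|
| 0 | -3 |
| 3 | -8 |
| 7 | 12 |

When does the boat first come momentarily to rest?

v changes sign on 3–7 s (from -8 to 12); the graph is linear there, so v = 0 at t = 3 + (8)·(7 − 3)/(12 − -8) = 4.6 s.

t = 4.6 s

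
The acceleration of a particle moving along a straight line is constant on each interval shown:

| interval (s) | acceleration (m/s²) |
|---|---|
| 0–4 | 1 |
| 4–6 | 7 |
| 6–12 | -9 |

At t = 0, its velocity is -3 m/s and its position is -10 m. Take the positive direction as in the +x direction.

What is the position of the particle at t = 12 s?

On each constant-a segment, Δv = aΔt and Δx = v₀Δt + ½aΔt²; chain segment to segment.
0–4 s: v starts -3 m/s; Δx = -3·4 + ½·1·4² = -4 m; v ends 1 m/s.
4–6 s: v starts 1 m/s; Δx = 1·2 + ½·7·2² = 16 m; v ends 15 m/s.
6–12 s: v starts 15 m/s; Δx = 15·6 + ½·-9·6² = -72 m; v ends -39 m/s.
x(12) = -10 + Σ Δx = -70 m.

-70 m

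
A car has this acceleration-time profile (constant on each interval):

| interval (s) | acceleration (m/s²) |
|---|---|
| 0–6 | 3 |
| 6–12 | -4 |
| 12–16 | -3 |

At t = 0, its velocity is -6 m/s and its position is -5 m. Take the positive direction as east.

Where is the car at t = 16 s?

On each constant-a segment, Δv = aΔt and Δx = v₀Δt + ½aΔt²; chain segment to segment.
0–6 s: v starts -6 m/s; Δx = -6·6 + ½·3·6² = 18 m; v ends 12 m/s.
6–12 s: v starts 12 m/s; Δx = 12·6 + ½·-4·6² = 0 m; v ends -12 m/s.
12–16 s: v starts -12 m/s; Δx = -12·4 + ½·-3·4² = -72 m; v ends -24 m/s.
x(16) = -5 + Σ Δx = -59 m.

-59 m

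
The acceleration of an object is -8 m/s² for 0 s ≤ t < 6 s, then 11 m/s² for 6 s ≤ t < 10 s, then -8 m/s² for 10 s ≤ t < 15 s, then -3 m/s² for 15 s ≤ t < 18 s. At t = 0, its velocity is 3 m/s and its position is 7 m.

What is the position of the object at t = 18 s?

-452.5 m

On each constant-a segment, Δv = aΔt and Δx = v₀Δt + ½aΔt²; chain segment to segment.
0–6 s: v starts 3 m/s; Δx = 3·6 + ½·-8·6² = -126 m; v ends -45 m/s.
6–10 s: v starts -45 m/s; Δx = -45·4 + ½·11·4² = -92 m; v ends -1 m/s.
10–15 s: v starts -1 m/s; Δx = -1·5 + ½·-8·5² = -105 m; v ends -41 m/s.
15–18 s: v starts -41 m/s; Δx = -41·3 + ½·-3·3² = -136.5 m; v ends -50 m/s.
x(18) = 7 + Σ Δx = -452.5 m.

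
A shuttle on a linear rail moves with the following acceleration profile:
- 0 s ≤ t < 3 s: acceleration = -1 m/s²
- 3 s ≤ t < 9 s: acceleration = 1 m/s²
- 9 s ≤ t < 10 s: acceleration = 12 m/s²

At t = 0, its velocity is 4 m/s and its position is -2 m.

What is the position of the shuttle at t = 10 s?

42.5 m

On each constant-a segment, Δv = aΔt and Δx = v₀Δt + ½aΔt²; chain segment to segment.
0–3 s: v starts 4 m/s; Δx = 4·3 + ½·-1·3² = 7.5 m; v ends 1 m/s.
3–9 s: v starts 1 m/s; Δx = 1·6 + ½·1·6² = 24 m; v ends 7 m/s.
9–10 s: v starts 7 m/s; Δx = 7·1 + ½·12·1² = 13 m; v ends 19 m/s.
x(10) = -2 + Σ Δx = 42.5 m.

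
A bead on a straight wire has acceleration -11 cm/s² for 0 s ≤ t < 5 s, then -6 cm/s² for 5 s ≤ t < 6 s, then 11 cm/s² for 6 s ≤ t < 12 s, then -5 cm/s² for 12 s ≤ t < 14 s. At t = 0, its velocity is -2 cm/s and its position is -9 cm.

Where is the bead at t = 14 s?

-400.5 cm

On each constant-a segment, Δv = aΔt and Δx = v₀Δt + ½aΔt²; chain segment to segment.
0–5 s: v starts -2 cm/s; Δx = -2·5 + ½·-11·5² = -147.5 cm; v ends -57 cm/s.
5–6 s: v starts -57 cm/s; Δx = -57·1 + ½·-6·1² = -60 cm; v ends -63 cm/s.
6–12 s: v starts -63 cm/s; Δx = -63·6 + ½·11·6² = -180 cm; v ends 3 cm/s.
12–14 s: v starts 3 cm/s; Δx = 3·2 + ½·-5·2² = -4 cm; v ends -7 cm/s.
x(14) = -9 + Σ Δx = -400.5 cm.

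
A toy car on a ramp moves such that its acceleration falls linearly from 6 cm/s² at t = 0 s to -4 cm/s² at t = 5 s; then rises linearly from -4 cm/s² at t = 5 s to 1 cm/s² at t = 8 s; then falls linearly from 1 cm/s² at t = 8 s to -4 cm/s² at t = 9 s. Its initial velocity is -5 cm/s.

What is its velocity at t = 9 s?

-6 cm/s

Δv equals the area under the a-t graph; then v = v₀ + Δv.
0–5 s: ½(6 + -4)(5) = 5 cm/s
5–8 s: ½(-4 + 1)(3) = -4.5 cm/s
8–9 s: ½(1 + -4)(1) = -1.5 cm/s
Δv = -1 cm/s, so v(9) = -5 + (-1) = -6 cm/s.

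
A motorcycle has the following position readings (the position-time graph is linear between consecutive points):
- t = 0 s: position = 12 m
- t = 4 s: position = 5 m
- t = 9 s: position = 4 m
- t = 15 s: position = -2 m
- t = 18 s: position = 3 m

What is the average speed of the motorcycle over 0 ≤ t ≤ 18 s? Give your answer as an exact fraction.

19/18 m/s

Average speed = (total path length)/(elapsed time); on a piecewise-linear x-t graph the path length is Σ|Δx|.
0–4 s: |Δx| = |5 − 12| = 7 m
4–9 s: |Δx| = |4 − 5| = 1 m
9–15 s: |Δx| = |-2 − 4| = 6 m
15–18 s: |Δx| = |3 − -2| = 5 m
Total path = 19 m; average speed = 19/18 = 19/18 m/s.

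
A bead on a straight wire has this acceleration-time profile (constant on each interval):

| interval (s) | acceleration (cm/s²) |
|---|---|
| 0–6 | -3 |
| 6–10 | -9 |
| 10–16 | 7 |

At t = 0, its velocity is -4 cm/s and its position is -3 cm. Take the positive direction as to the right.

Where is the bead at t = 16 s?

-463 cm

On each constant-a segment, Δv = aΔt and Δx = v₀Δt + ½aΔt²; chain segment to segment.
0–6 s: v starts -4 cm/s; Δx = -4·6 + ½·-3·6² = -78 cm; v ends -22 cm/s.
6–10 s: v starts -22 cm/s; Δx = -22·4 + ½·-9·4² = -160 cm; v ends -58 cm/s.
10–16 s: v starts -58 cm/s; Δx = -58·6 + ½·7·6² = -222 cm; v ends -16 cm/s.
x(16) = -3 + Σ Δx = -463 cm.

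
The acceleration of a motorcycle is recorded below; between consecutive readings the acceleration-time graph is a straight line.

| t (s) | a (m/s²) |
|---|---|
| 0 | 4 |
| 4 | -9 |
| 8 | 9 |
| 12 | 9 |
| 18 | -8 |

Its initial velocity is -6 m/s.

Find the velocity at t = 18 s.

Δv equals the area under the a-t graph; then v = v₀ + Δv.
0–4 s: ½(4 + -9)(4) = -10 m/s
4–8 s: ½(-9 + 9)(4) = 0 m/s
8–12 s: 9 × 4 = 36 m/s
12–18 s: ½(9 + -8)(6) = 3 m/s
Δv = 29 m/s, so v(18) = -6 + (29) = 23 m/s.

23 m/s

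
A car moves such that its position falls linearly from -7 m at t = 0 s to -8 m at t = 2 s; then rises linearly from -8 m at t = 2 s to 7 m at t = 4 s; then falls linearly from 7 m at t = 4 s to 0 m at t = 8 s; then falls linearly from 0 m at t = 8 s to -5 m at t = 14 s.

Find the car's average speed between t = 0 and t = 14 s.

2 m/s

Average speed = (total path length)/(elapsed time); on a piecewise-linear x-t graph the path length is Σ|Δx|.
0–2 s: |Δx| = |-8 − -7| = 1 m
2–4 s: |Δx| = |7 − -8| = 15 m
4–8 s: |Δx| = |0 − 7| = 7 m
8–14 s: |Δx| = |-5 − 0| = 5 m
Total path = 28 m; average speed = 28/14 = 2 m/s.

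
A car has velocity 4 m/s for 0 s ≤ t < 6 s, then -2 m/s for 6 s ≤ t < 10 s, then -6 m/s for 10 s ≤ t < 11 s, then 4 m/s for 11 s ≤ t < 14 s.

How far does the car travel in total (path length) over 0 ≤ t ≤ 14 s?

50 m

Distance (not displacement) is the total path length: add the absolute areas under v-t.
0–6 s: |4| × 6 = 24 m
6–10 s: |-2| × 4 = 8 m
10–11 s: |-6| × 1 = 6 m
11–14 s: |4| × 3 = 12 m
Total distance = 50 m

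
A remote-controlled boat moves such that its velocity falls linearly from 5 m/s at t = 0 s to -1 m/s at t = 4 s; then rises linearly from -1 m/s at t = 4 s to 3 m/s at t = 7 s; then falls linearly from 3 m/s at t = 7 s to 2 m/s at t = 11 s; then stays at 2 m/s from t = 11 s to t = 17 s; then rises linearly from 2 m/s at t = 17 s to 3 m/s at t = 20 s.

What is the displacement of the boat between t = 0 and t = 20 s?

Net displacement equals the area under the velocity-time graph (areas below the axis count negative).
0–4 s: ½(5 + -1)(4) = 8 m
4–7 s: ½(-1 + 3)(3) = 3 m
7–11 s: ½(3 + 2)(4) = 10 m
11–17 s: 2 × 6 = 12 m
17–20 s: ½(2 + 3)(3) = 7.5 m
Net displacement = 40.5 m

40.5 m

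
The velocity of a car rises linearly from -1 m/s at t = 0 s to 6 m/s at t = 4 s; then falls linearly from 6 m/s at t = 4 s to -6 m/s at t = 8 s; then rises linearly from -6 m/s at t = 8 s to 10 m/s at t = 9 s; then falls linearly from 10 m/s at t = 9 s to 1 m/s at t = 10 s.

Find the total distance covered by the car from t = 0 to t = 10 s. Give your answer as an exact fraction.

905/28 m

Total distance travelled is ∫|v| dt — sum the magnitudes of each area piece.
0–4 s: v = 0 at t = 4/7 s; triangle areas 2/7 + 72/7 = 74/7 m
4–8 s: v = 0 at t = 6 s; triangle areas 6 + 6 = 12 m
8–9 s: v = 0 at t = 8.375 s; triangle areas 1.125 + 3.125 = 4.25 m
9–10 s: |½(10 + 1)(1)| = 5.5 m
Total distance = 905/28 m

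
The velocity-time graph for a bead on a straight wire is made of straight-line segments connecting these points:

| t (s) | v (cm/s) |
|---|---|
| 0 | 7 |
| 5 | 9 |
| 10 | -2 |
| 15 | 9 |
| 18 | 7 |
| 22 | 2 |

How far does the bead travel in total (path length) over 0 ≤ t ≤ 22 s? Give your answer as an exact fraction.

1327/11 cm

Distance (not displacement) is the total path length: add the absolute areas under v-t.
0–5 s: |½(7 + 9)(5)| = 40 cm
5–10 s: v = 0 at t = 100/11 s; triangle areas 405/22 + 10/11 = 425/22 cm
10–15 s: v = 0 at t = 120/11 s; triangle areas 10/11 + 405/22 = 425/22 cm
15–18 s: |½(9 + 7)(3)| = 24 cm
18–22 s: |½(7 + 2)(4)| = 18 cm
Total distance = 1327/11 cm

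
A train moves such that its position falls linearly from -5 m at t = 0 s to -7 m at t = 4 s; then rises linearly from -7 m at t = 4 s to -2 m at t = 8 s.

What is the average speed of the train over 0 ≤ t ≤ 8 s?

0.875 m/s

Average speed = (total path length)/(elapsed time); on a piecewise-linear x-t graph the path length is Σ|Δx|.
0–4 s: |Δx| = |-7 − -5| = 2 m
4–8 s: |Δx| = |-2 − -7| = 5 m
Total path = 7 m; average speed = 7/8 = 0.875 m/s.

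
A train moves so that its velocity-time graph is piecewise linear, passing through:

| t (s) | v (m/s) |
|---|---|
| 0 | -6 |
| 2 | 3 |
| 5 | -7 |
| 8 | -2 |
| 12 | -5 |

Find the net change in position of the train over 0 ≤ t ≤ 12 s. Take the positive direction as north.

-36.5 m

Net displacement equals the area under the velocity-time graph (areas below the axis count negative).
0–2 s: ½(-6 + 3)(2) = -3 m
2–5 s: ½(3 + -7)(3) = -6 m
5–8 s: ½(-7 + -2)(3) = -13.5 m
8–12 s: ½(-2 + -5)(4) = -14 m
Net displacement = -36.5 m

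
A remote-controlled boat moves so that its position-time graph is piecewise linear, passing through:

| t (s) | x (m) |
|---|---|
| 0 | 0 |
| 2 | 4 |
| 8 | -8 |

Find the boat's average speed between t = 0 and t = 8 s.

Average speed = (total path length)/(elapsed time); on a piecewise-linear x-t graph the path length is Σ|Δx|.
0–2 s: |Δx| = |4 − 0| = 4 m
2–8 s: |Δx| = |-8 − 4| = 12 m
Total path = 16 m; average speed = 16/8 = 2 m/s.

2 m/s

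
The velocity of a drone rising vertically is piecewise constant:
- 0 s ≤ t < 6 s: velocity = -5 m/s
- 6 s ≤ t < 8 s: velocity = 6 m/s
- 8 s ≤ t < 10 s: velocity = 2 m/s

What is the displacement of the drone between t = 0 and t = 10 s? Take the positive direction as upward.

-14 m

Net displacement equals the area under the velocity-time graph (areas below the axis count negative).
0–6 s: -5 × 6 = -30 m
6–8 s: 6 × 2 = 12 m
8–10 s: 2 × 2 = 4 m
Net displacement = -14 m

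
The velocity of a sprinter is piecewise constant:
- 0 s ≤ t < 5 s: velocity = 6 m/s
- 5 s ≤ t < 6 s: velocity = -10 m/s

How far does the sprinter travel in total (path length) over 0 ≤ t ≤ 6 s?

40 m

Distance (not displacement) is the total path length: add the absolute areas under v-t.
0–5 s: |6| × 5 = 30 m
5–6 s: |-10| × 1 = 10 m
Total distance = 40 m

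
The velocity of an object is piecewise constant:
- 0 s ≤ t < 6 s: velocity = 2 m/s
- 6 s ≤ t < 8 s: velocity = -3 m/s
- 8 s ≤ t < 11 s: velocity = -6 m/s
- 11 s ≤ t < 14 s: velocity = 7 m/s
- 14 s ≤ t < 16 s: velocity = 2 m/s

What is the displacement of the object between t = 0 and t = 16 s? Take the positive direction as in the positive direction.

Net displacement equals the area under the velocity-time graph (areas below the axis count negative).
0–6 s: 2 × 6 = 12 m
6–8 s: -3 × 2 = -6 m
8–11 s: -6 × 3 = -18 m
11–14 s: 7 × 3 = 21 m
14–16 s: 2 × 2 = 4 m
Net displacement = 13 m

13 m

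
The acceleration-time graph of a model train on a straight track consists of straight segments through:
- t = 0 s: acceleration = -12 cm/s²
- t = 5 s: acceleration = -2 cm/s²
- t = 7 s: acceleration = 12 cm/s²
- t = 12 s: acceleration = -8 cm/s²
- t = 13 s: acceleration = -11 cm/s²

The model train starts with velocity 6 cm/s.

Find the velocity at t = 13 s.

-18.5 cm/s

Δv equals the area under the a-t graph; then v = v₀ + Δv.
0–5 s: ½(-12 + -2)(5) = -35 cm/s
5–7 s: ½(-2 + 12)(2) = 10 cm/s
7–12 s: ½(12 + -8)(5) = 10 cm/s
12–13 s: ½(-8 + -11)(1) = -9.5 cm/s
Δv = -24.5 cm/s, so v(13) = 6 + (-24.5) = -18.5 cm/s.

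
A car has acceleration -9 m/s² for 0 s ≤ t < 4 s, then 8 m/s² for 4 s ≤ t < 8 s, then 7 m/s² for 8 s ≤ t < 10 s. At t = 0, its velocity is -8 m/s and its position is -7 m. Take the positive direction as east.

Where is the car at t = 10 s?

-233 m

On each constant-a segment, Δv = aΔt and Δx = v₀Δt + ½aΔt²; chain segment to segment.
0–4 s: v starts -8 m/s; Δx = -8·4 + ½·-9·4² = -104 m; v ends -44 m/s.
4–8 s: v starts -44 m/s; Δx = -44·4 + ½·8·4² = -112 m; v ends -12 m/s.
8–10 s: v starts -12 m/s; Δx = -12·2 + ½·7·2² = -10 m; v ends 2 m/s.
x(10) = -7 + Σ Δx = -233 m.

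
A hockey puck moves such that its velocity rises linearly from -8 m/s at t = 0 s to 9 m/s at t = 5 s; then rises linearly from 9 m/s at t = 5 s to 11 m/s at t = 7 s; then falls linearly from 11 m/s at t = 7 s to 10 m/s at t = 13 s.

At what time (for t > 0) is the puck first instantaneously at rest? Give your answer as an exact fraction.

t = 40/17 s

v changes sign on 0–5 s (from -8 to 9); the graph is linear there, so v = 0 at t = 0 + (8)·(5 − 0)/(9 − -8) = 40/17 s.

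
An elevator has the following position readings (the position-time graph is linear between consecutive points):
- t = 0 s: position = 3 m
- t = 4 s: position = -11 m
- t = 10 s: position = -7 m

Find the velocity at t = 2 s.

-3.5 m/s

Velocity is the slope of the x-t graph on 0–4 s: (-11 − 3)/(4 − 0) = -3.5 m/s.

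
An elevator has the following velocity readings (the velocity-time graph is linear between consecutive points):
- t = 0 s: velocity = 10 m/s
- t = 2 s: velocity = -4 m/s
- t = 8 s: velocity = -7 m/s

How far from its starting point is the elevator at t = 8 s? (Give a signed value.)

Net displacement equals the area under the velocity-time graph (areas below the axis count negative).
0–2 s: ½(10 + -4)(2) = 6 m
2–8 s: ½(-4 + -7)(6) = -33 m
Net displacement = -27 m

-27 m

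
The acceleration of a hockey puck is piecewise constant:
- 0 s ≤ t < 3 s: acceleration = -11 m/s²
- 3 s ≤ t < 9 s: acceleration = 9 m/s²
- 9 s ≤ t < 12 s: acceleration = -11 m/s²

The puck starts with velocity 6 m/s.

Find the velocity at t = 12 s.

Δv equals the area under the a-t graph; then v = v₀ + Δv.
0–3 s: -11 × 3 = -33 m/s
3–9 s: 9 × 6 = 54 m/s
9–12 s: -11 × 3 = -33 m/s
Δv = -12 m/s, so v(12) = 6 + (-12) = -6 m/s.

-6 m/s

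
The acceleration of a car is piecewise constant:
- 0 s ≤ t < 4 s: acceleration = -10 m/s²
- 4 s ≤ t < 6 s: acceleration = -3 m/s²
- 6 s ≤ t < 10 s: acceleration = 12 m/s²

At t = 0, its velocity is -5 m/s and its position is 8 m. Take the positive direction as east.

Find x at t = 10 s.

On each constant-a segment, Δv = aΔt and Δx = v₀Δt + ½aΔt²; chain segment to segment.
0–4 s: v starts -5 m/s; Δx = -5·4 + ½·-10·4² = -100 m; v ends -45 m/s.
4–6 s: v starts -45 m/s; Δx = -45·2 + ½·-3·2² = -96 m; v ends -51 m/s.
6–10 s: v starts -51 m/s; Δx = -51·4 + ½·12·4² = -108 m; v ends -3 m/s.
x(10) = 8 + Σ Δx = -296 m.

-296 m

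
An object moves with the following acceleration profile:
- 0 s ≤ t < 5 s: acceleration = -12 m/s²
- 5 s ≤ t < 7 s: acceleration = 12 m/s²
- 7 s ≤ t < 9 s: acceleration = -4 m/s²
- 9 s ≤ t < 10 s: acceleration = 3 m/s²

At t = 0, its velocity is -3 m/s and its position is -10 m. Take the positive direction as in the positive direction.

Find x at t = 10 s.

-408.5 m

On each constant-a segment, Δv = aΔt and Δx = v₀Δt + ½aΔt²; chain segment to segment.
0–5 s: v starts -3 m/s; Δx = -3·5 + ½·-12·5² = -165 m; v ends -63 m/s.
5–7 s: v starts -63 m/s; Δx = -63·2 + ½·12·2² = -102 m; v ends -39 m/s.
7–9 s: v starts -39 m/s; Δx = -39·2 + ½·-4·2² = -86 m; v ends -47 m/s.
9–10 s: v starts -47 m/s; Δx = -47·1 + ½·3·1² = -45.5 m; v ends -44 m/s.
x(10) = -10 + Σ Δx = -408.5 m.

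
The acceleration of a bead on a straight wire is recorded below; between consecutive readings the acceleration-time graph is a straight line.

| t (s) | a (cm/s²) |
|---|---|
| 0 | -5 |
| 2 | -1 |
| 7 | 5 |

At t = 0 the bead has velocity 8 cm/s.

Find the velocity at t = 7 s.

Δv equals the area under the a-t graph; then v = v₀ + Δv.
0–2 s: ½(-5 + -1)(2) = -6 cm/s
2–7 s: ½(-1 + 5)(5) = 10 cm/s
Δv = 4 cm/s, so v(7) = 8 + (4) = 12 cm/s.

12 cm/s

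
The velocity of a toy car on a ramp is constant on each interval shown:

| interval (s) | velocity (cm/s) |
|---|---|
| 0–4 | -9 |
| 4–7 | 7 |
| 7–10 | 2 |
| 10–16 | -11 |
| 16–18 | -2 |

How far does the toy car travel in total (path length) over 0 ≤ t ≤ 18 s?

133 cm

Distance (not displacement) is the total path length: add the absolute areas under v-t.
0–4 s: |-9| × 4 = 36 cm
4–7 s: |7| × 3 = 21 cm
7–10 s: |2| × 3 = 6 cm
10–16 s: |-11| × 6 = 66 cm
16–18 s: |-2| × 2 = 4 cm
Total distance = 133 cm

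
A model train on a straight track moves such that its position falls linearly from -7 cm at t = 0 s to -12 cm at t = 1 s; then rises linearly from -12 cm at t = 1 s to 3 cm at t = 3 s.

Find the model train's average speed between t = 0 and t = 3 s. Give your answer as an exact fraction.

20/3 cm/s

Average speed = (total path length)/(elapsed time); on a piecewise-linear x-t graph the path length is Σ|Δx|.
0–1 s: |Δx| = |-12 − -7| = 5 cm
1–3 s: |Δx| = |3 − -12| = 15 cm
Total path = 20 cm; average speed = 20/3 = 20/3 cm/s.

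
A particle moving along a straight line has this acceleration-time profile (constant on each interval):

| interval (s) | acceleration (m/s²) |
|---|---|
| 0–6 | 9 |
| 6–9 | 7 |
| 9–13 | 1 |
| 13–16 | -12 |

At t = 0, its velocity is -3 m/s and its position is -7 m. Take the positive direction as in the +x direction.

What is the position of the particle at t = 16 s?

791.5 m

On each constant-a segment, Δv = aΔt and Δx = v₀Δt + ½aΔt²; chain segment to segment.
0–6 s: v starts -3 m/s; Δx = -3·6 + ½·9·6² = 144 m; v ends 51 m/s.
6–9 s: v starts 51 m/s; Δx = 51·3 + ½·7·3² = 184.5 m; v ends 72 m/s.
9–13 s: v starts 72 m/s; Δx = 72·4 + ½·1·4² = 296 m; v ends 76 m/s.
13–16 s: v starts 76 m/s; Δx = 76·3 + ½·-12·3² = 174 m; v ends 40 m/s.
x(16) = -7 + Σ Δx = 791.5 m.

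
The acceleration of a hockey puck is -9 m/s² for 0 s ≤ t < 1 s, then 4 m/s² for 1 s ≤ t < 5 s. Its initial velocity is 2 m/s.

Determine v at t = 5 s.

9 m/s

Δv equals the area under the a-t graph; then v = v₀ + Δv.
0–1 s: -9 × 1 = -9 m/s
1–5 s: 4 × 4 = 16 m/s
Δv = 7 m/s, so v(5) = 2 + (7) = 9 m/s.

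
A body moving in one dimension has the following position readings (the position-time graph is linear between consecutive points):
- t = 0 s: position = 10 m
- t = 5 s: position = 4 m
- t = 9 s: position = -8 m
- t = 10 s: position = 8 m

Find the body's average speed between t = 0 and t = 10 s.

Average speed = (total path length)/(elapsed time); on a piecewise-linear x-t graph the path length is Σ|Δx|.
0–5 s: |Δx| = |4 − 10| = 6 m
5–9 s: |Δx| = |-8 − 4| = 12 m
9–10 s: |Δx| = |8 − -8| = 16 m
Total path = 34 m; average speed = 34/10 = 3.4 m/s.

3.4 m/s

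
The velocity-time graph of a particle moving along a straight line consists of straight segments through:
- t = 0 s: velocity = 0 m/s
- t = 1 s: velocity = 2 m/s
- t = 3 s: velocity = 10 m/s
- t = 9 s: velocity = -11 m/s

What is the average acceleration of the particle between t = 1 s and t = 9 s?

Average acceleration = Δv/Δt = (-11 − 2)/(9 − 1) = -1.625 m/s².

-1.625 m/s²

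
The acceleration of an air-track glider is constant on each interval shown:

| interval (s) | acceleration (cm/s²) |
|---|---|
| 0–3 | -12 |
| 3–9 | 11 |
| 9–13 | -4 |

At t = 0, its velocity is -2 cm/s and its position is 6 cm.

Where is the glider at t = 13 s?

On each constant-a segment, Δv = aΔt and Δx = v₀Δt + ½aΔt²; chain segment to segment.
0–3 s: v starts -2 cm/s; Δx = -2·3 + ½·-12·3² = -60 cm; v ends -38 cm/s.
3–9 s: v starts -38 cm/s; Δx = -38·6 + ½·11·6² = -30 cm; v ends 28 cm/s.
9–13 s: v starts 28 cm/s; Δx = 28·4 + ½·-4·4² = 80 cm; v ends 12 cm/s.
x(13) = 6 + Σ Δx = -4 cm.

-4 cm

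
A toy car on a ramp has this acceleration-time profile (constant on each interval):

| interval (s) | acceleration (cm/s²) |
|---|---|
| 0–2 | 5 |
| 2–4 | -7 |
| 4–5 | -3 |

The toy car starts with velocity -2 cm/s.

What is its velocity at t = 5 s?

-9 cm/s

Δv equals the area under the a-t graph; then v = v₀ + Δv.
0–2 s: 5 × 2 = 10 cm/s
2–4 s: -7 × 2 = -14 cm/s
4–5 s: -3 × 1 = -3 cm/s
Δv = -7 cm/s, so v(5) = -2 + (-7) = -9 cm/s.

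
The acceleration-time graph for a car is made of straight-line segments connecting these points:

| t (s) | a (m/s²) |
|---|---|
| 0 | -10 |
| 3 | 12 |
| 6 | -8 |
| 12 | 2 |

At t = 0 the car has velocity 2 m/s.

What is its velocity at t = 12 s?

Δv equals the area under the a-t graph; then v = v₀ + Δv.
0–3 s: ½(-10 + 12)(3) = 3 m/s
3–6 s: ½(12 + -8)(3) = 6 m/s
6–12 s: ½(-8 + 2)(6) = -18 m/s
Δv = -9 m/s, so v(12) = 2 + (-9) = -7 m/s.

-7 m/s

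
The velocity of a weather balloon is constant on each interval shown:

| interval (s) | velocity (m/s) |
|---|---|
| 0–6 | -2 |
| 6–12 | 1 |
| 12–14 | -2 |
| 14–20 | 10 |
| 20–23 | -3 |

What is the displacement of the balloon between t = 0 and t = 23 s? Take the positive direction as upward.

Net displacement equals the area under the velocity-time graph (areas below the axis count negative).
0–6 s: -2 × 6 = -12 m
6–12 s: 1 × 6 = 6 m
12–14 s: -2 × 2 = -4 m
14–20 s: 10 × 6 = 60 m
20–23 s: -3 × 3 = -9 m
Net displacement = 41 m

41 m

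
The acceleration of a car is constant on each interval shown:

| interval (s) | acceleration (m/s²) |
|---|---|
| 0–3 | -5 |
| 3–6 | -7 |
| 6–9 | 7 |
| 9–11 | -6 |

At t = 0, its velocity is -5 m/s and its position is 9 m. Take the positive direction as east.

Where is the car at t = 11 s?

On each constant-a segment, Δv = aΔt and Δx = v₀Δt + ½aΔt²; chain segment to segment.
0–3 s: v starts -5 m/s; Δx = -5·3 + ½·-5·3² = -37.5 m; v ends -20 m/s.
3–6 s: v starts -20 m/s; Δx = -20·3 + ½·-7·3² = -91.5 m; v ends -41 m/s.
6–9 s: v starts -41 m/s; Δx = -41·3 + ½·7·3² = -91.5 m; v ends -20 m/s.
9–11 s: v starts -20 m/s; Δx = -20·2 + ½·-6·2² = -52 m; v ends -32 m/s.
x(11) = 9 + Σ Δx = -263.5 m.

-263.5 m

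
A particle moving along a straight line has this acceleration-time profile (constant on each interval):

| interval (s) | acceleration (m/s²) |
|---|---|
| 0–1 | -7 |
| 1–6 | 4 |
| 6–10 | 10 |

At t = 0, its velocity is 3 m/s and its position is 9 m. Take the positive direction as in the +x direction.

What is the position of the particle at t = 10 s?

182.5 m

On each constant-a segment, Δv = aΔt and Δx = v₀Δt + ½aΔt²; chain segment to segment.
0–1 s: v starts 3 m/s; Δx = 3·1 + ½·-7·1² = -0.5 m; v ends -4 m/s.
1–6 s: v starts -4 m/s; Δx = -4·5 + ½·4·5² = 30 m; v ends 16 m/s.
6–10 s: v starts 16 m/s; Δx = 16·4 + ½·10·4² = 144 m; v ends 56 m/s.
x(10) = 9 + Σ Δx = 182.5 m.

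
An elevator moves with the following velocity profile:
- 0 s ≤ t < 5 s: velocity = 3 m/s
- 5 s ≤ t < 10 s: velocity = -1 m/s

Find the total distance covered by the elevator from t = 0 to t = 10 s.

20 m

Total distance travelled is ∫|v| dt — sum the magnitudes of each area piece.
0–5 s: |3| × 5 = 15 m
5–10 s: |-1| × 5 = 5 m
Total distance = 20 m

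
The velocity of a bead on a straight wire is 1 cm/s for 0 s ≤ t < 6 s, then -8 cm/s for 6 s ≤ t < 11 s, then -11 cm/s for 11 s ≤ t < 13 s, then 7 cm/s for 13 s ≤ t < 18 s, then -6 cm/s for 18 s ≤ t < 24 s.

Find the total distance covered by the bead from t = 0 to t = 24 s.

139 cm

Total distance travelled is ∫|v| dt — sum the magnitudes of each area piece.
0–6 s: |1| × 6 = 6 cm
6–11 s: |-8| × 5 = 40 cm
11–13 s: |-11| × 2 = 22 cm
13–18 s: |7| × 5 = 35 cm
18–24 s: |-6| × 6 = 36 cm
Total distance = 139 cm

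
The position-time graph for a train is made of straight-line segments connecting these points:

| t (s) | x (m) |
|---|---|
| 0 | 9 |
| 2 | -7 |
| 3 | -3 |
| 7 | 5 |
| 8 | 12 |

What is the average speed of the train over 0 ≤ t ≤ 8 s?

4.375 m/s

Average speed = (total path length)/(elapsed time); on a piecewise-linear x-t graph the path length is Σ|Δx|.
0–2 s: |Δx| = |-7 − 9| = 16 m
2–3 s: |Δx| = |-3 − -7| = 4 m
3–7 s: |Δx| = |5 − -3| = 8 m
7–8 s: |Δx| = |12 − 5| = 7 m
Total path = 35 m; average speed = 35/8 = 4.375 m/s.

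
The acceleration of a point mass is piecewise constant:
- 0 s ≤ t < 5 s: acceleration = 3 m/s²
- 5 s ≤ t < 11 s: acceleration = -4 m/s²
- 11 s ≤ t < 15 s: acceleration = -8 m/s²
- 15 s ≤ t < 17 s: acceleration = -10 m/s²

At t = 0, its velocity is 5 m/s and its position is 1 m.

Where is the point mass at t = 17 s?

On each constant-a segment, Δv = aΔt and Δx = v₀Δt + ½aΔt²; chain segment to segment.
0–5 s: v starts 5 m/s; Δx = 5·5 + ½·3·5² = 62.5 m; v ends 20 m/s.
5–11 s: v starts 20 m/s; Δx = 20·6 + ½·-4·6² = 48 m; v ends -4 m/s.
11–15 s: v starts -4 m/s; Δx = -4·4 + ½·-8·4² = -80 m; v ends -36 m/s.
15–17 s: v starts -36 m/s; Δx = -36·2 + ½·-10·2² = -92 m; v ends -56 m/s.
x(17) = 1 + Σ Δx = -60.5 m.

-60.5 m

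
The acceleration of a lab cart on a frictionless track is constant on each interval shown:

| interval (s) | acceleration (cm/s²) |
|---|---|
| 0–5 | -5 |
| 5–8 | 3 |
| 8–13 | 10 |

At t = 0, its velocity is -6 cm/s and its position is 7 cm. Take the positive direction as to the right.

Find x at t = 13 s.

-150 cm

On each constant-a segment, Δv = aΔt and Δx = v₀Δt + ½aΔt²; chain segment to segment.
0–5 s: v starts -6 cm/s; Δx = -6·5 + ½·-5·5² = -92.5 cm; v ends -31 cm/s.
5–8 s: v starts -31 cm/s; Δx = -31·3 + ½·3·3² = -79.5 cm; v ends -22 cm/s.
8–13 s: v starts -22 cm/s; Δx = -22·5 + ½·10·5² = 15 cm; v ends 28 cm/s.
x(13) = 7 + Σ Δx = -150 cm.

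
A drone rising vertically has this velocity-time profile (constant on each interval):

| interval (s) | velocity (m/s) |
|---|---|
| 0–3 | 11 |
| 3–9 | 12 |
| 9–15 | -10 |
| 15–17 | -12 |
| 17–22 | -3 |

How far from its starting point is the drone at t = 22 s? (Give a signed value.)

Net displacement equals the area under the velocity-time graph (areas below the axis count negative).
0–3 s: 11 × 3 = 33 m
3–9 s: 12 × 6 = 72 m
9–15 s: -10 × 6 = -60 m
15–17 s: -12 × 2 = -24 m
17–22 s: -3 × 5 = -15 m
Net displacement = 6 m

6 m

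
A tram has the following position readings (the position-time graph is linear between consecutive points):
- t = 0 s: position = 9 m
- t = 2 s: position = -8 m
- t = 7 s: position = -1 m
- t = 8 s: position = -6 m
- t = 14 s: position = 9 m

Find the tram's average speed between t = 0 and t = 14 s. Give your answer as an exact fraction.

22/7 m/s

Average speed = (total path length)/(elapsed time); on a piecewise-linear x-t graph the path length is Σ|Δx|.
0–2 s: |Δx| = |-8 − 9| = 17 m
2–7 s: |Δx| = |-1 − -8| = 7 m
7–8 s: |Δx| = |-6 − -1| = 5 m
8–14 s: |Δx| = |9 − -6| = 15 m
Total path = 44 m; average speed = 44/14 = 22/7 m/s.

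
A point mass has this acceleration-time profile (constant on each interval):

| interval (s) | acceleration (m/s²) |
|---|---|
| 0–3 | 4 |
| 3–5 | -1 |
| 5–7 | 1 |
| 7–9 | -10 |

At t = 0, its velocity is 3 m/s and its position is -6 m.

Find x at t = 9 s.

On each constant-a segment, Δv = aΔt and Δx = v₀Δt + ½aΔt²; chain segment to segment.
0–3 s: v starts 3 m/s; Δx = 3·3 + ½·4·3² = 27 m; v ends 15 m/s.
3–5 s: v starts 15 m/s; Δx = 15·2 + ½·-1·2² = 28 m; v ends 13 m/s.
5–7 s: v starts 13 m/s; Δx = 13·2 + ½·1·2² = 28 m; v ends 15 m/s.
7–9 s: v starts 15 m/s; Δx = 15·2 + ½·-10·2² = 10 m; v ends -5 m/s.
x(9) = -6 + Σ Δx = 87 m.

87 m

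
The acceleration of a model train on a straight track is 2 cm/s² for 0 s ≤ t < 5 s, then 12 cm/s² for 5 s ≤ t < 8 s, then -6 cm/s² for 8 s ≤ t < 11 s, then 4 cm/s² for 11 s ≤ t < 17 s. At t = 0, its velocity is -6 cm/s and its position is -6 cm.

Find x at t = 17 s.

352 cm

On each constant-a segment, Δv = aΔt and Δx = v₀Δt + ½aΔt²; chain segment to segment.
0–5 s: v starts -6 cm/s; Δx = -6·5 + ½·2·5² = -5 cm; v ends 4 cm/s.
5–8 s: v starts 4 cm/s; Δx = 4·3 + ½·12·3² = 66 cm; v ends 40 cm/s.
8–11 s: v starts 40 cm/s; Δx = 40·3 + ½·-6·3² = 93 cm; v ends 22 cm/s.
11–17 s: v starts 22 cm/s; Δx = 22·6 + ½·4·6² = 204 cm; v ends 46 cm/s.
x(17) = -6 + Σ Δx = 352 cm.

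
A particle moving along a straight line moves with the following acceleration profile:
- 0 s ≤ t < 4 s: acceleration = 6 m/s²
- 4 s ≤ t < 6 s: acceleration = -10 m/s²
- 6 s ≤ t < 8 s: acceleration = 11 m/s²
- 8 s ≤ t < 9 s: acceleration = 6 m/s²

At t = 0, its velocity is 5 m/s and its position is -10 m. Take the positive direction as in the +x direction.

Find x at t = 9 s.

On each constant-a segment, Δv = aΔt and Δx = v₀Δt + ½aΔt²; chain segment to segment.
0–4 s: v starts 5 m/s; Δx = 5·4 + ½·6·4² = 68 m; v ends 29 m/s.
4–6 s: v starts 29 m/s; Δx = 29·2 + ½·-10·2² = 38 m; v ends 9 m/s.
6–8 s: v starts 9 m/s; Δx = 9·2 + ½·11·2² = 40 m; v ends 31 m/s.
8–9 s: v starts 31 m/s; Δx = 31·1 + ½·6·1² = 34 m; v ends 37 m/s.
x(9) = -10 + Σ Δx = 170 m.

170 m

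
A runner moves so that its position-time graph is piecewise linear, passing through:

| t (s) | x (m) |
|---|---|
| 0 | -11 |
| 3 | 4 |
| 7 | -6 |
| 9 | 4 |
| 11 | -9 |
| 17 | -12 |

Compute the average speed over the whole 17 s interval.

Average speed = (total path length)/(elapsed time); on a piecewise-linear x-t graph the path length is Σ|Δx|.
0–3 s: |Δx| = |4 − -11| = 15 m
3–7 s: |Δx| = |-6 − 4| = 10 m
7–9 s: |Δx| = |4 − -6| = 10 m
9–11 s: |Δx| = |-9 − 4| = 13 m
11–17 s: |Δx| = |-12 − -9| = 3 m
Total path = 51 m; average speed = 51/17 = 3 m/s.

3 m/s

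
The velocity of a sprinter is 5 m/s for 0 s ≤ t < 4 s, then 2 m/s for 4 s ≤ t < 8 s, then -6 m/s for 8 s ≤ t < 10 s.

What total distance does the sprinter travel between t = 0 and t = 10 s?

40 m

Total distance travelled is ∫|v| dt — sum the magnitudes of each area piece.
0–4 s: |5| × 4 = 20 m
4–8 s: |2| × 4 = 8 m
8–10 s: |-6| × 2 = 12 m
Total distance = 40 m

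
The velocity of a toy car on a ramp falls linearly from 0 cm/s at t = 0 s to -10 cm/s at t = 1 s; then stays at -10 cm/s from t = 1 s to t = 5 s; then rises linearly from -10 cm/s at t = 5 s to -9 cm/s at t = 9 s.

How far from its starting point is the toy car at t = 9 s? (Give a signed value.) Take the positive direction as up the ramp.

-83 cm

Net displacement equals the area under the velocity-time graph (areas below the axis count negative).
0–1 s: ½(0 + -10)(1) = -5 cm
1–5 s: -10 × 4 = -40 cm
5–9 s: ½(-10 + -9)(4) = -38 cm
Net displacement = -83 cm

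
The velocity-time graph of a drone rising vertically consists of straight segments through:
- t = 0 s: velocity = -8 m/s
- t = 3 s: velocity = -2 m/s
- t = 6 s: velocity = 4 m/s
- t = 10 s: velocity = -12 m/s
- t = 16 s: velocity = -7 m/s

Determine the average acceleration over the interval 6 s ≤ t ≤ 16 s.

Average acceleration = Δv/Δt = (-7 − 4)/(16 − 6) = -1.1 m/s².

-1.1 m/s²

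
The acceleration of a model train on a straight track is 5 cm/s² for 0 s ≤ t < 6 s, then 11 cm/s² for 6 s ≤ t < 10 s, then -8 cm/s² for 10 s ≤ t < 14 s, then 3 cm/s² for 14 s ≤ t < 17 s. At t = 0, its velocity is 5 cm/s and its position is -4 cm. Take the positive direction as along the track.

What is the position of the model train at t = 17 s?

On each constant-a segment, Δv = aΔt and Δx = v₀Δt + ½aΔt²; chain segment to segment.
0–6 s: v starts 5 cm/s; Δx = 5·6 + ½·5·6² = 120 cm; v ends 35 cm/s.
6–10 s: v starts 35 cm/s; Δx = 35·4 + ½·11·4² = 228 cm; v ends 79 cm/s.
10–14 s: v starts 79 cm/s; Δx = 79·4 + ½·-8·4² = 252 cm; v ends 47 cm/s.
14–17 s: v starts 47 cm/s; Δx = 47·3 + ½·3·3² = 154.5 cm; v ends 56 cm/s.
x(17) = -4 + Σ Δx = 750.5 cm.

750.5 cm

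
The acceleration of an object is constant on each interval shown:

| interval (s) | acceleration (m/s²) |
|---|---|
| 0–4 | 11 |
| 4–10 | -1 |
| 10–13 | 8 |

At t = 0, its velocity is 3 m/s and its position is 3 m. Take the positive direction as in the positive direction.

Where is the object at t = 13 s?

526 m

On each constant-a segment, Δv = aΔt and Δx = v₀Δt + ½aΔt²; chain segment to segment.
0–4 s: v starts 3 m/s; Δx = 3·4 + ½·11·4² = 100 m; v ends 47 m/s.
4–10 s: v starts 47 m/s; Δx = 47·6 + ½·-1·6² = 264 m; v ends 41 m/s.
10–13 s: v starts 41 m/s; Δx = 41·3 + ½·8·3² = 159 m; v ends 65 m/s.
x(13) = 3 + Σ Δx = 526 m.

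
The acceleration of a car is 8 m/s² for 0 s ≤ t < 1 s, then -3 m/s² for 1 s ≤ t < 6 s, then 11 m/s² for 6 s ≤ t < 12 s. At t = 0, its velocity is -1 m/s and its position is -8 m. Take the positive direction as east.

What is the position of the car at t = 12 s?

On each constant-a segment, Δv = aΔt and Δx = v₀Δt + ½aΔt²; chain segment to segment.
0–1 s: v starts -1 m/s; Δx = -1·1 + ½·8·1² = 3 m; v ends 7 m/s.
1–6 s: v starts 7 m/s; Δx = 7·5 + ½·-3·5² = -2.5 m; v ends -8 m/s.
6–12 s: v starts -8 m/s; Δx = -8·6 + ½·11·6² = 150 m; v ends 58 m/s.
x(12) = -8 + Σ Δx = 142.5 m.

142.5 m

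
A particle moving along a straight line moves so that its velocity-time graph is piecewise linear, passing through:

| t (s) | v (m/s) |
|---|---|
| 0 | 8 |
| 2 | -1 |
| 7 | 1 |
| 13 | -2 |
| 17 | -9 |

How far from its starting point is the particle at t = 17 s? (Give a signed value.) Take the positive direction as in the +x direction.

Displacement is the signed area under the v-t curve.
0–2 s: ½(8 + -1)(2) = 7 m
2–7 s: ½(-1 + 1)(5) = 0 m
7–13 s: ½(1 + -2)(6) = -3 m
13–17 s: ½(-2 + -9)(4) = -22 m
Net displacement = -18 m

-18 m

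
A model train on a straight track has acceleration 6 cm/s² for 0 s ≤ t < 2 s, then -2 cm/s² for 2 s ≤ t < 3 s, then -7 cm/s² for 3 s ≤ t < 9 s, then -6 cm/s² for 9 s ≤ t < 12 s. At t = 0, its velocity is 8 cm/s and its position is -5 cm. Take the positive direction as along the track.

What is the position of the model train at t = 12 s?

-75 cm

On each constant-a segment, Δv = aΔt and Δx = v₀Δt + ½aΔt²; chain segment to segment.
0–2 s: v starts 8 cm/s; Δx = 8·2 + ½·6·2² = 28 cm; v ends 20 cm/s.
2–3 s: v starts 20 cm/s; Δx = 20·1 + ½·-2·1² = 19 cm; v ends 18 cm/s.
3–9 s: v starts 18 cm/s; Δx = 18·6 + ½·-7·6² = -18 cm; v ends -24 cm/s.
9–12 s: v starts -24 cm/s; Δx = -24·3 + ½·-6·3² = -99 cm; v ends -42 cm/s.
x(12) = -5 + Σ Δx = -75 cm.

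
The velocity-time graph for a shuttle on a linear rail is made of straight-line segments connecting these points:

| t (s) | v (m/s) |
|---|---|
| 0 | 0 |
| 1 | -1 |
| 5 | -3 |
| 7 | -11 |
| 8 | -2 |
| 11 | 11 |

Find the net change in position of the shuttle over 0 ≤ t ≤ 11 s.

-15.5 m

Net displacement equals the area under the velocity-time graph (areas below the axis count negative).
0–1 s: ½(0 + -1)(1) = -0.5 m
1–5 s: ½(-1 + -3)(4) = -8 m
5–7 s: ½(-3 + -11)(2) = -14 m
7–8 s: ½(-11 + -2)(1) = -6.5 m
8–11 s: ½(-2 + 11)(3) = 13.5 m
Net displacement = -15.5 m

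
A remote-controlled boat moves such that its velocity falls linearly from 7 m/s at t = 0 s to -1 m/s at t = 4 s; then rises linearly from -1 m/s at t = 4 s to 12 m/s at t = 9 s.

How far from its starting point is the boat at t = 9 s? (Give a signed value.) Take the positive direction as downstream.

Net displacement equals the area under the velocity-time graph (areas below the axis count negative).
0–4 s: ½(7 + -1)(4) = 12 m
4–9 s: ½(-1 + 12)(5) = 27.5 m
Net displacement = 39.5 m

39.5 m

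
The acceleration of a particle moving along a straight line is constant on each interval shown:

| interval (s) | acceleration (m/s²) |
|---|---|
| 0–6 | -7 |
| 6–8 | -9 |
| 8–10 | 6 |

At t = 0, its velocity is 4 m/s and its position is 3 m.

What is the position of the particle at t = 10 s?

On each constant-a segment, Δv = aΔt and Δx = v₀Δt + ½aΔt²; chain segment to segment.
0–6 s: v starts 4 m/s; Δx = 4·6 + ½·-7·6² = -102 m; v ends -38 m/s.
6–8 s: v starts -38 m/s; Δx = -38·2 + ½·-9·2² = -94 m; v ends -56 m/s.
8–10 s: v starts -56 m/s; Δx = -56·2 + ½·6·2² = -100 m; v ends -44 m/s.
x(10) = 3 + Σ Δx = -293 m.

-293 m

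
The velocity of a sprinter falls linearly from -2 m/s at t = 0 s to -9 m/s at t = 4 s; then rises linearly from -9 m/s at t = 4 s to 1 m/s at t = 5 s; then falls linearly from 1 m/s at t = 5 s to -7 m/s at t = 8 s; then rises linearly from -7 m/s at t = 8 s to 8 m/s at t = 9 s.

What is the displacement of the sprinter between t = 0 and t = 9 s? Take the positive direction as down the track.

-34.5 m

Displacement is the signed area under the v-t curve.
0–4 s: ½(-2 + -9)(4) = -22 m
4–5 s: ½(-9 + 1)(1) = -4 m
5–8 s: ½(1 + -7)(3) = -9 m
8–9 s: ½(-7 + 8)(1) = 0.5 m
Net displacement = -34.5 m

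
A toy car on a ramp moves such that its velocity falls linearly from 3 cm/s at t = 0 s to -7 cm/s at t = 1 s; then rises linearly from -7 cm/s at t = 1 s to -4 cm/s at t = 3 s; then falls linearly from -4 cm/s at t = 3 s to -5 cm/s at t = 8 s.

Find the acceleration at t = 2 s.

Acceleration is the slope of the v-t graph on 1–3 s: (-4 − -7)/(3 − 1) = 1.5 cm/s².

1.5 cm/s²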